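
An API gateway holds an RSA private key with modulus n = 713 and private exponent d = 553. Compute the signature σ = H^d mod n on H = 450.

35

H^2 ≡ 450^2 = 202500 ≡ 8
H^4 ≡ 8^2 = 64
H^8 ≡ 64^2 = 4096 ≡ 531
H^16 ≡ 531^2 = 281961 ≡ 326
H^32 ≡ 326^2 = 106276 ≡ 39
H^64 ≡ 39^2 = 1521 ≡ 95
H^128 ≡ 95^2 = 9025 ≡ 469
H^256 ≡ 469^2 = 219961 ≡ 357
H^512 ≡ 357^2 = 127449 ≡ 535
553 = 512 + 32 + 8 + 1, so H^553 ≡ 535·39·531·450 ≡ 35 (mod 713)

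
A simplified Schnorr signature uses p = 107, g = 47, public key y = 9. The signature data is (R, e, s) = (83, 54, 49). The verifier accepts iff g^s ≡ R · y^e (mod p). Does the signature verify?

g^s mod p:
47^2 = 2209 ≡ 69
47^4 ≡ 69^2 = 4761 ≡ 53
47^8 ≡ 53^2 = 2809 ≡ 27
47^16 ≡ 27^2 = 729 ≡ 87
47^32 ≡ 87^2 = 7569 ≡ 79
49 = 32 + 16 + 1, so 47^49 ≡ 79·87·47 ≡ 105 (mod 107)
R · y^e mod p:
9^2 = 81
9^4 ≡ 81^2 = 6561 ≡ 34
9^8 ≡ 34^2 = 1156 ≡ 86
9^16 ≡ 86^2 = 7396 ≡ 13
9^32 ≡ 13^2 = 169 ≡ 62
54 = 32 + 16 + 4 + 2, so 9^54 ≡ 62·13·34·81 ≡ 9 (mod 107)
83·9 = 747 ≡ 105 (mod 107)
105 ≡ 105 (mod 107); signature holds.

verifies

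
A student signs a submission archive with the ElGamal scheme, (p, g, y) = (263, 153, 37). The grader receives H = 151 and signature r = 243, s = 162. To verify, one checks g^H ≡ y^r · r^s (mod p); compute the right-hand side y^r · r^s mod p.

37^243 mod 263 = 51
243^162 mod 263 = 149
y^r · r^s ≡ 51·149 = 7599 ≡ 235 (mod 263)

235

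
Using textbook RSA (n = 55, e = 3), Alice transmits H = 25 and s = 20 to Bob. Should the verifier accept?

s^2 ≡ 20^2 = 400 ≡ 15
3 = 2 + 1, so s^3 ≡ 15·20 ≡ 25 (mod 55)
Since 25 equals the digest 25, verification succeeds.

accept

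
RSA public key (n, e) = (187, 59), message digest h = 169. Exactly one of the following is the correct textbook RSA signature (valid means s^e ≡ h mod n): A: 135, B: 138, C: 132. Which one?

Candidate A: Squares mod 187: 135^1≡135, 135^2≡86, 135^4≡103, 135^8≡137, 135^16≡69, 135^32≡86; 59 = 32 + 16 + 8 + 2 + 1, so 135^59 ≡ 86·69·137·86·135 ≡ 169 (mod 187)
  → matches h = 169
Candidate B: Squares mod 187: 138^1≡138, 138^2≡157, 138^4≡152, 138^8≡103, 138^16≡137, 138^32≡69; 59 = 32 + 16 + 8 + 2 + 1, so 138^59 ≡ 69·137·103·157·138 ≡ 178 (mod 187)
Candidate C: Squares mod 187: 132^1≡132, 132^2≡33, 132^4≡154, 132^8≡154, 132^16≡154, 132^32≡154; 59 = 32 + 16 + 8 + 2 + 1, so 132^59 ≡ 154·154·154·33·132 ≡ 55 (mod 187)

A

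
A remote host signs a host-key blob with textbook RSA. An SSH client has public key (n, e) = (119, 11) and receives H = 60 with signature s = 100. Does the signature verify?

Squares mod 119: s^1≡100, s^2≡4, s^4≡16, s^8≡18
11 = 8 + 2 + 1, so s^11 ≡ 18·4·100 ≡ 60 (mod 119)
s^11 mod 119 = 60 matches H.

verifies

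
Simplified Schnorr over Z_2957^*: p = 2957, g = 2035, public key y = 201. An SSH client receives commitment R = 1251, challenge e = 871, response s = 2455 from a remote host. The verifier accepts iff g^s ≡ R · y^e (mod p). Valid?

g^s mod p:
2035^2 = 4141225 ≡ 1425
2035^4 ≡ 1425^2 = 2030625 ≡ 2123
2035^8 ≡ 2123^2 = 4507129 ≡ 661
2035^16 ≡ 661^2 = 436921 ≡ 2242
2035^32 ≡ 2242^2 = 5026564 ≡ 2621
2035^64 ≡ 2621^2 = 6869641 ≡ 530
2035^128 ≡ 530^2 = 280900 ≡ 2942
2035^256 ≡ 2942^2 = 8655364 ≡ 225
2035^512 ≡ 225^2 = 50625 ≡ 356
2035^1024 ≡ 356^2 = 126736 ≡ 2542
2035^2048 ≡ 2542^2 = 6461764 ≡ 719
2455 = 2048 + 256 + 128 + 16 + 4 + 2 + 1, so 2035^2455 ≡ 719·225·2942·2242·2123·1425·2035 ≡ 2620 (mod 2957)
R · y^e mod p:
201^2 = 40401 ≡ 1960
201^4 ≡ 1960^2 = 3841600 ≡ 457
201^8 ≡ 457^2 = 208849 ≡ 1859
201^16 ≡ 1859^2 = 3455881 ≡ 2105
201^32 ≡ 2105^2 = 4431025 ≡ 1439
201^64 ≡ 1439^2 = 2070721 ≡ 821
201^128 ≡ 821^2 = 674041 ≡ 2802
201^256 ≡ 2802^2 = 7851204 ≡ 369
201^512 ≡ 369^2 = 136161 ≡ 139
871 = 512 + 256 + 64 + 32 + 4 + 2 + 1, so 201^871 ≡ 139·369·821·1439·457·1960·201 ≡ 2848 (mod 2957)
1251·2848 = 3562848 ≡ 2620 (mod 2957)
2620 ≡ 2620 (mod 2957); signature holds.

yes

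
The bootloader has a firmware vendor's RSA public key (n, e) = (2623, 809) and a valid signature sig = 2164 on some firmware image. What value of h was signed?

2461

sig^2 ≡ 2164^2 = 4682896 ≡ 841
sig^4 ≡ 841^2 = 707281 ≡ 1694
sig^8 ≡ 1694^2 = 2869636 ≡ 74
sig^16 ≡ 74^2 = 5476 ≡ 230
sig^32 ≡ 230^2 = 52900 ≡ 440
sig^64 ≡ 440^2 = 193600 ≡ 2121
sig^128 ≡ 2121^2 = 4498641 ≡ 196
sig^256 ≡ 196^2 = 38416 ≡ 1694
sig^512 ≡ 1694^2 = 2869636 ≡ 74
809 = 512 + 256 + 32 + 8 + 1, so sig^809 ≡ 74·1694·440·74·2164 ≡ 2461 (mod 2623)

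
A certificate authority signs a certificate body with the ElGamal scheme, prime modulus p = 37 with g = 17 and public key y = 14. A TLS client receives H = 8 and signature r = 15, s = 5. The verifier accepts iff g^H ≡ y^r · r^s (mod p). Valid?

yes

Left side g^H mod p:
Squares mod 37: 17^1≡17, 17^2≡30, 17^4≡12, 17^8≡33
17^8 ≡ 33 (mod 37)
Right side y^r · r^s mod p:
Squares mod 37: 14^1≡14, 14^2≡11, 14^4≡10, 14^8≡26
15 = 8 + 4 + 2 + 1, so 14^15 ≡ 26·10·11·14 ≡ 6 (mod 37)
Squares mod 37: 15^1≡15, 15^2≡3, 15^4≡9
5 = 4 + 1, so 15^5 ≡ 9·15 ≡ 24 (mod 37)
6·24 = 144 ≡ 33 (mod 37)
33 ≡ 33 (mod 37), so the signature is genuine.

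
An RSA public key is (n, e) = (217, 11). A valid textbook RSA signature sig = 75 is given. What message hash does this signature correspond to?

Squares mod 217: sig^1≡75, sig^2≡200, sig^4≡72, sig^8≡193
11 = 8 + 2 + 1, so sig^11 ≡ 193·200·75 ≡ 3 (mod 217)

3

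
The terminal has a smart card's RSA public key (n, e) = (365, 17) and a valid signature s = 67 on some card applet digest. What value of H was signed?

207

s^2 ≡ 67^2 = 4489 ≡ 109
s^4 ≡ 109^2 = 11881 ≡ 201
s^8 ≡ 201^2 = 40401 ≡ 251
s^16 ≡ 251^2 = 63001 ≡ 221
17 = 16 + 1, so s^17 ≡ 221·67 ≡ 207 (mod 365)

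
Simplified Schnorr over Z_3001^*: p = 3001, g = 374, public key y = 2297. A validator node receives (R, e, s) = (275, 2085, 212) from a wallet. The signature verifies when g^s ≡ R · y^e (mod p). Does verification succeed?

g^s mod p:
374^2 = 139876 ≡ 1830
374^4 ≡ 1830^2 = 3348900 ≡ 2785
374^8 ≡ 2785^2 = 7756225 ≡ 1641
374^16 ≡ 1641^2 = 2692881 ≡ 984
374^32 ≡ 984^2 = 968256 ≡ 1934
374^64 ≡ 1934^2 = 3740356 ≡ 1110
374^128 ≡ 1110^2 = 1232100 ≡ 1690
212 = 128 + 64 + 16 + 4, so 374^212 ≡ 1690·1110·984·2785 ≡ 877 (mod 3001)
R · y^e mod p:
2297^2 = 5276209 ≡ 451
2297^4 ≡ 451^2 = 203401 ≡ 2334
2297^8 ≡ 2334^2 = 5447556 ≡ 741
2297^16 ≡ 741^2 = 549081 ≡ 2899
2297^32 ≡ 2899^2 = 8404201 ≡ 1401
2297^64 ≡ 1401^2 = 1962801 ≡ 147
2297^128 ≡ 147^2 = 21609 ≡ 602
2297^256 ≡ 602^2 = 362404 ≡ 2284
2297^512 ≡ 2284^2 = 5216656 ≡ 918
2297^1024 ≡ 918^2 = 842724 ≡ 2444
2297^2048 ≡ 2444^2 = 5973136 ≡ 1146
2085 = 2048 + 32 + 4 + 1, so 2297^2085 ≡ 1146·1401·2334·2297 ≡ 527 (mod 3001)
275·527 = 144925 ≡ 877 (mod 3001)
877 ≡ 877 (mod 3001); signature holds.

passes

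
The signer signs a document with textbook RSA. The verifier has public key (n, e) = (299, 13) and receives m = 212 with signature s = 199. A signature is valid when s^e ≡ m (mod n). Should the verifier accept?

accept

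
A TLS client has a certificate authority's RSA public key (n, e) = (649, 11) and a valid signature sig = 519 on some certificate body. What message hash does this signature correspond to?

sig^2 ≡ 519^2 = 269361 ≡ 26
sig^4 ≡ 26^2 = 676 ≡ 27
sig^8 ≡ 27^2 = 729 ≡ 80
11 = 8 + 2 + 1, so sig^11 ≡ 80·26·519 ≡ 233 (mod 649)

233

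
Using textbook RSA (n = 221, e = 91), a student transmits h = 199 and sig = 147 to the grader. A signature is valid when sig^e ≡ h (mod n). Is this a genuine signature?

genuine

sig^2 ≡ 147^2 = 21609 ≡ 172
sig^4 ≡ 172^2 = 29584 ≡ 191
sig^8 ≡ 191^2 = 36481 ≡ 16
sig^16 ≡ 16^2 = 256 ≡ 35
sig^32 ≡ 35^2 = 1225 ≡ 120
sig^64 ≡ 120^2 = 14400 ≡ 35
91 = 64 + 16 + 8 + 2 + 1, so sig^91 ≡ 35·35·16·172·147 ≡ 199 (mod 221)
199 = h, so the signature checks out.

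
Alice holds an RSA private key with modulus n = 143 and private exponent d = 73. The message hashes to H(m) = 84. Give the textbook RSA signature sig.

(H(m))^2 ≡ 84^2 = 7056 ≡ 49
(H(m))^4 ≡ 49^2 = 2401 ≡ 113
(H(m))^8 ≡ 113^2 = 12769 ≡ 42
(H(m))^16 ≡ 42^2 = 1764 ≡ 48
(H(m))^32 ≡ 48^2 = 2304 ≡ 16
(H(m))^64 ≡ 16^2 = 256 ≡ 113
73 = 64 + 8 + 1, so (H(m))^73 ≡ 113·42·84 ≡ 123 (mod 143)

123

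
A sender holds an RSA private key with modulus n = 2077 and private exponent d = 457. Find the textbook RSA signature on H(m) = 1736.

(H(m))^457 mod 2077 = 1457

1457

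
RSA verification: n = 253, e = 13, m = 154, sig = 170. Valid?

no

sig^2 ≡ 170^2 = 28900 ≡ 58
sig^4 ≡ 58^2 = 3364 ≡ 75
sig^8 ≡ 75^2 = 5625 ≡ 59
13 = 8 + 4 + 1, so sig^13 ≡ 59·75·170 ≡ 81 (mod 253)
81 ≠ 154, so verification fails.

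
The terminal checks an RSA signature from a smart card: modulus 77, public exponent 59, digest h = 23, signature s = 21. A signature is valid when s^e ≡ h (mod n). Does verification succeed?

fails

s^2 ≡ 21^2 = 441 ≡ 56
s^4 ≡ 56^2 = 3136 ≡ 56
s^8 ≡ 56^2 = 3136 ≡ 56
s^16 ≡ 56^2 = 3136 ≡ 56
s^32 ≡ 56^2 = 3136 ≡ 56
59 = 32 + 16 + 8 + 2 + 1, so s^59 ≡ 56·56·56·56·21 ≡ 21 (mod 77)
s^59 mod 77 = 21, but h = 23.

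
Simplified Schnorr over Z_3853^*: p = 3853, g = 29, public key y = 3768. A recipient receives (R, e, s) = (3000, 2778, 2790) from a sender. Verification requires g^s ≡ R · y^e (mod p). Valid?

yes

g^s mod p:
29^2 = 841
29^4 ≡ 841^2 = 707281 ≡ 2182
29^8 ≡ 2182^2 = 4761124 ≡ 2669
29^16 ≡ 2669^2 = 7123561 ≡ 3217
29^32 ≡ 3217^2 = 10349089 ≡ 3784
29^64 ≡ 3784^2 = 14318656 ≡ 908
29^128 ≡ 908^2 = 824464 ≡ 3775
29^256 ≡ 3775^2 = 14250625 ≡ 2231
29^512 ≡ 2231^2 = 4977361 ≡ 3138
29^1024 ≡ 3138^2 = 9847044 ≡ 2629
29^2048 ≡ 2629^2 = 6911641 ≡ 3212
2790 = 2048 + 512 + 128 + 64 + 32 + 4 + 2, so 29^2790 ≡ 3212·3138·3775·908·3784·2182·841 ≡ 3827 (mod 3853)
R · y^e mod p:
3768^2 = 14197824 ≡ 3372
3768^4 ≡ 3372^2 = 11370384 ≡ 181
3768^8 ≡ 181^2 = 32761 ≡ 1937
3768^16 ≡ 1937^2 = 3751969 ≡ 3000
3768^32 ≡ 3000^2 = 9000000 ≡ 3245
3768^64 ≡ 3245^2 = 10530025 ≡ 3629
3768^128 ≡ 3629^2 = 13169641 ≡ 87
3768^256 ≡ 87^2 = 7569 ≡ 3716
3768^512 ≡ 3716^2 = 13808656 ≡ 3357
3768^1024 ≡ 3357^2 = 11269449 ≡ 3277
3768^2048 ≡ 3277^2 = 10738729 ≡ 418
2778 = 2048 + 512 + 128 + 64 + 16 + 8 + 2, so 3768^2778 ≡ 418·3357·87·3629·3000·1937·3372 ≡ 1852 (mod 3853)
3000·1852 = 5556000 ≡ 3827 (mod 3853)
3827 ≡ 3827 (mod 3853); signature holds.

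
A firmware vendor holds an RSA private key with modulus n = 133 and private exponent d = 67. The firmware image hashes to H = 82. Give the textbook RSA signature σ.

61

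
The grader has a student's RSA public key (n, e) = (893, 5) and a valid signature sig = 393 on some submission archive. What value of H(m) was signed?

128

Squares mod 893: sig^1≡393, sig^2≡853, sig^4≡707
5 = 4 + 1, so sig^5 ≡ 707·393 ≡ 128 (mod 893)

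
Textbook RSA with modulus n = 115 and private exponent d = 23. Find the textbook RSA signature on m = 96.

96

Squares mod 115: m^1≡96, m^2≡16, m^4≡26, m^8≡101, m^16≡81
23 = 16 + 4 + 2 + 1, so m^23 ≡ 81·26·16·96 ≡ 96 (mod 115)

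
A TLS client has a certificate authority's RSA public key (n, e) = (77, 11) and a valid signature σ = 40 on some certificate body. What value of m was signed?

σ^2 ≡ 40^2 = 1600 ≡ 60
σ^4 ≡ 60^2 = 3600 ≡ 58
σ^8 ≡ 58^2 = 3364 ≡ 53
11 = 8 + 2 + 1, so σ^11 ≡ 53·60·40 ≡ 73 (mod 77)

73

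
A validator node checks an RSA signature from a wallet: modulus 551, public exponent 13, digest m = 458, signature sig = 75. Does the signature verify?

does not verify

sig^2 ≡ 75^2 = 5625 ≡ 115
sig^4 ≡ 115^2 = 13225 ≡ 1
sig^8 ≡ 1^2 = 1
13 = 8 + 4 + 1, so sig^13 ≡ 1·1·75 ≡ 75 (mod 551)
75 ≠ 458, so verification fails.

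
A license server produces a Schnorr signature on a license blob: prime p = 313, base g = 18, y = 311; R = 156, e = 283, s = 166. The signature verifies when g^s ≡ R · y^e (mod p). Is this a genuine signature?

forged

g^s mod p:
18^2 = 324 ≡ 11
18^4 ≡ 11^2 = 121
18^8 ≡ 121^2 = 14641 ≡ 243
18^16 ≡ 243^2 = 59049 ≡ 205
18^32 ≡ 205^2 = 42025 ≡ 83
18^64 ≡ 83^2 = 6889 ≡ 3
18^128 ≡ 3^2 = 9
166 = 128 + 32 + 4 + 2, so 18^166 ≡ 9·83·121·11 ≡ 169 (mod 313)
R · y^e mod p:
311^2 = 96721 ≡ 4
311^4 ≡ 4^2 = 16
311^8 ≡ 16^2 = 256
311^16 ≡ 256^2 = 65536 ≡ 119
311^32 ≡ 119^2 = 14161 ≡ 76
311^64 ≡ 76^2 = 5776 ≡ 142
311^128 ≡ 142^2 = 20164 ≡ 132
311^256 ≡ 132^2 = 17424 ≡ 209
283 = 256 + 16 + 8 + 2 + 1, so 311^283 ≡ 209·119·256·4·311 ≡ 247 (mod 313)
156·247 = 38532 ≡ 33 (mod 313)
169 ≠ 33; the check fails.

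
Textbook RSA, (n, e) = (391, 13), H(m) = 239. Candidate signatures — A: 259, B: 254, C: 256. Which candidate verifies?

Candidate A: Squares mod 391: 259^1≡259, 259^2≡220, 259^4≡307, 259^8≡18; 13 = 8 + 4 + 1, so 259^13 ≡ 18·307·259 ≡ 174 (mod 391)
Candidate B: Squares mod 391: 254^1≡254, 254^2≡1, 254^4≡1, 254^8≡1; 13 = 8 + 4 + 1, so 254^13 ≡ 1·1·254 ≡ 254 (mod 391)
Candidate C: Squares mod 391: 256^1≡256, 256^2≡239, 256^4≡35, 256^8≡52; 13 = 8 + 4 + 1, so 256^13 ≡ 52·35·256 ≡ 239 (mod 391)
  → matches H(m) = 239

C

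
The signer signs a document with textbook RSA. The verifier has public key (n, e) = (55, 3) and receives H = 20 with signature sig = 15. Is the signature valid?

Squares mod 55: sig^1≡15, sig^2≡5
3 = 2 + 1, so sig^3 ≡ 5·15 ≡ 20 (mod 55)
20 = H, so the signature checks out.

valid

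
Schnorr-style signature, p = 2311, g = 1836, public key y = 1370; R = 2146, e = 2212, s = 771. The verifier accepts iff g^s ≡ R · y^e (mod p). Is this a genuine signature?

genuine

g^s mod p:
1836^2 = 3370896 ≡ 1458
1836^4 ≡ 1458^2 = 2125764 ≡ 1955
1836^8 ≡ 1955^2 = 3822025 ≡ 1942
1836^16 ≡ 1942^2 = 3771364 ≡ 2123
1836^32 ≡ 2123^2 = 4507129 ≡ 679
1836^64 ≡ 679^2 = 461041 ≡ 1152
1836^128 ≡ 1152^2 = 1327104 ≡ 590
1836^256 ≡ 590^2 = 348100 ≡ 1450
1836^512 ≡ 1450^2 = 2102500 ≡ 1801
771 = 512 + 256 + 2 + 1, so 1836^771 ≡ 1801·1450·1458·1836 ≡ 1134 (mod 2311)
R · y^e mod p:
1370^2 = 1876900 ≡ 368
1370^4 ≡ 368^2 = 135424 ≡ 1386
1370^8 ≡ 1386^2 = 1920996 ≡ 555
1370^16 ≡ 555^2 = 308025 ≡ 662
1370^32 ≡ 662^2 = 438244 ≡ 1465
1370^64 ≡ 1465^2 = 2146225 ≡ 1617
1370^128 ≡ 1617^2 = 2614689 ≡ 948
1370^256 ≡ 948^2 = 898704 ≡ 2036
1370^512 ≡ 2036^2 = 4145296 ≡ 1673
1370^1024 ≡ 1673^2 = 2798929 ≡ 308
1370^2048 ≡ 308^2 = 94864 ≡ 113
2212 = 2048 + 128 + 32 + 4, so 1370^2212 ≡ 113·948·1465·1386 ≡ 2010 (mod 2311)
2146·2010 = 4313460 ≡ 1134 (mod 2311)
1134 ≡ 1134 (mod 2311); signature holds.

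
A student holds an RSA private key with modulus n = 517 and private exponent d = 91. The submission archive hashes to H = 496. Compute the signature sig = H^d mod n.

Squares mod 517: H^1≡496, H^2≡441, H^4≡89, H^8≡166, H^16≡155, H^32≡243, H^64≡111
91 = 64 + 16 + 8 + 2 + 1, so H^91 ≡ 111·155·166·441·496 ≡ 320 (mod 517)

320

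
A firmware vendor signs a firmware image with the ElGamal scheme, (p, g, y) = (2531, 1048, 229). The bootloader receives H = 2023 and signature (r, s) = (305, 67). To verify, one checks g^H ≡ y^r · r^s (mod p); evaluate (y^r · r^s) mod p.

90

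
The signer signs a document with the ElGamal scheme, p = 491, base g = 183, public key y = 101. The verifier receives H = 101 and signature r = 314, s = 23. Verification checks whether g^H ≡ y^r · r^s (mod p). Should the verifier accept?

Left side g^H mod p:
183^2 = 33489 ≡ 101
183^4 ≡ 101^2 = 10201 ≡ 381
183^8 ≡ 381^2 = 145161 ≡ 316
183^16 ≡ 316^2 = 99856 ≡ 183
183^32 ≡ 183^2 = 33489 ≡ 101
183^64 ≡ 101^2 = 10201 ≡ 381
101 = 64 + 32 + 4 + 1, so 183^101 ≡ 381·101·381·183 ≡ 183 (mod 491)
Right side y^r · r^s mod p:
101^2 = 10201 ≡ 381
101^4 ≡ 381^2 = 145161 ≡ 316
101^8 ≡ 316^2 = 99856 ≡ 183
101^16 ≡ 183^2 = 33489 ≡ 101
101^32 ≡ 101^2 = 10201 ≡ 381
101^64 ≡ 381^2 = 145161 ≡ 316
101^128 ≡ 316^2 = 99856 ≡ 183
101^256 ≡ 183^2 = 33489 ≡ 101
314 = 256 + 32 + 16 + 8 + 2, so 101^314 ≡ 101·381·101·183·381 ≡ 316 (mod 491)
314^2 = 98596 ≡ 396
314^4 ≡ 396^2 = 156816 ≡ 187
314^8 ≡ 187^2 = 34969 ≡ 108
314^16 ≡ 108^2 = 11664 ≡ 371
23 = 16 + 4 + 2 + 1, so 314^23 ≡ 371·187·396·314 ≡ 481 (mod 491)
316·481 = 151996 ≡ 277 (mod 491)
183 ≠ 277, so verification fails.

reject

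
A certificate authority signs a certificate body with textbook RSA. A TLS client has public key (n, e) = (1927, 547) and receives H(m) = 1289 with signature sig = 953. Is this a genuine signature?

sig^2 ≡ 953^2 = 908209 ≡ 592
sig^4 ≡ 592^2 = 350464 ≡ 1677
sig^8 ≡ 1677^2 = 2812329 ≡ 836
sig^16 ≡ 836^2 = 698896 ≡ 1322
sig^32 ≡ 1322^2 = 1747684 ≡ 1822
sig^64 ≡ 1822^2 = 3319684 ≡ 1390
sig^128 ≡ 1390^2 = 1932100 ≡ 1246
sig^256 ≡ 1246^2 = 1552516 ≡ 1281
sig^512 ≡ 1281^2 = 1640961 ≡ 1084
547 = 512 + 32 + 2 + 1, so sig^547 ≡ 1084·1822·592·953 ≡ 1289 (mod 1927)
sig^547 mod 1927 = 1289 matches H(m).

genuine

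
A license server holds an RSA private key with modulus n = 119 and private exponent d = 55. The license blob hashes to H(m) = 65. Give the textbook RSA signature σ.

23

(H(m))^2 ≡ 65^2 = 4225 ≡ 60
(H(m))^4 ≡ 60^2 = 3600 ≡ 30
(H(m))^8 ≡ 30^2 = 900 ≡ 67
(H(m))^16 ≡ 67^2 = 4489 ≡ 86
(H(m))^32 ≡ 86^2 = 7396 ≡ 18
55 = 32 + 16 + 4 + 2 + 1, so (H(m))^55 ≡ 18·86·30·60·65 ≡ 23 (mod 119)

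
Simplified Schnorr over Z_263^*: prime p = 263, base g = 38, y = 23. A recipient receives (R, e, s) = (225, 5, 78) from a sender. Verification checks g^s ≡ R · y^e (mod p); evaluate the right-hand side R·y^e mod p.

23^2 = 529 ≡ 3
23^4 ≡ 3^2 = 9
5 = 4 + 1, so 23^5 ≡ 9·23 ≡ 207 (mod 263)
R · y^e ≡ 225·207 = 46575 ≡ 24 (mod 263)

24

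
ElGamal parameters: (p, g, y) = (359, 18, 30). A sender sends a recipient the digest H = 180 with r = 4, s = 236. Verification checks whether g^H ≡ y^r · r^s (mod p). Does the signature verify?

does not verify

Left side g^H mod p:
Squares mod 359: 18^1≡18, 18^2≡324, 18^4≡148, 18^8≡5, 18^16≡25, 18^32≡266, 18^64≡33, 18^128≡12
180 = 128 + 32 + 16 + 4, so 18^180 ≡ 12·266·25·148 ≡ 18 (mod 359)
Right side y^r · r^s mod p:
Squares mod 359: 30^1≡30, 30^2≡182, 30^4≡96
30^4 ≡ 96 (mod 359)
Squares mod 359: 4^1≡4, 4^2≡16, 4^4≡256, 4^8≡198, 4^16≡73, 4^32≡303, 4^64≡264, 4^128≡50
236 = 128 + 64 + 32 + 8 + 4, so 4^236 ≡ 50·264·303·198·256 ≡ 125 (mod 359)
96·125 = 12000 ≡ 153 (mod 359)
18 ≠ 153, so verification fails.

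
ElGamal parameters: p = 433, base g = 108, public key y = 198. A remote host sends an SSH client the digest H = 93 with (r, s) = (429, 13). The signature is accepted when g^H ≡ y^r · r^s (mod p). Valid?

no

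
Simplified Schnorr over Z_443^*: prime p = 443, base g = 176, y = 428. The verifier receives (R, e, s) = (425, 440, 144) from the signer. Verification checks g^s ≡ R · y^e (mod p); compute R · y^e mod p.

248

Squares mod 443: 428^1≡428, 428^2≡225, 428^4≡123, 428^8≡67, 428^16≡59, 428^32≡380, 428^64≡425, 428^128≡324, 428^256≡428
440 = 256 + 128 + 32 + 16 + 8, so 428^440 ≡ 428·324·380·59·67 ≡ 380 (mod 443)
R · y^e ≡ 425·380 = 161500 ≡ 248 (mod 443)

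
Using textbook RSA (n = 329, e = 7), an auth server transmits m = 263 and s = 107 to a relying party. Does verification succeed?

fails

Squares mod 329: s^1≡107, s^2≡263, s^4≡79
7 = 4 + 2 + 1, so s^7 ≡ 79·263·107 ≡ 86 (mod 329)
86 ≠ 263, so verification fails.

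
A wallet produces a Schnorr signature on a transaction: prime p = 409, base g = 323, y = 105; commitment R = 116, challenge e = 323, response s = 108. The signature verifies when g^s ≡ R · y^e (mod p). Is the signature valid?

g^s mod p:
Squares mod 409: 323^1≡323, 323^2≡34, 323^4≡338, 323^8≡133, 323^16≡102, 323^32≡179, 323^64≡139
108 = 64 + 32 + 8 + 4, so 323^108 ≡ 139·179·133·338 ≡ 403 (mod 409)
R · y^e mod p:
Squares mod 409: 105^1≡105, 105^2≡391, 105^4≡324, 105^8≡272, 105^16≡364, 105^32≡389, 105^64≡400, 105^128≡81, 105^256≡17
323 = 256 + 64 + 2 + 1, so 105^323 ≡ 17·400·391·105 ≡ 7 (mod 409)
116·7 = 812 ≡ 403 (mod 409)
403 ≡ 403 (mod 409); signature holds.

valid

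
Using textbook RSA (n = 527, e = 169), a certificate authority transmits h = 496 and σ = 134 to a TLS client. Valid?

Squares mod 527: σ^1≡134, σ^2≡38, σ^4≡390, σ^8≡324, σ^16≡103, σ^32≡69, σ^64≡18, σ^128≡324
169 = 128 + 32 + 8 + 1, so σ^169 ≡ 324·69·324·134 ≡ 49 (mod 527)
The recovered value 49 does not match the digest 496.

no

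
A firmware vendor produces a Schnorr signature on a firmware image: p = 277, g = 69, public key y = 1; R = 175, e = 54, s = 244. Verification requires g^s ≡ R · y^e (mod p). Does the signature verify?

verifies

g^s mod p:
69^2 = 4761 ≡ 52
69^4 ≡ 52^2 = 2704 ≡ 211
69^8 ≡ 211^2 = 44521 ≡ 201
69^16 ≡ 201^2 = 40401 ≡ 236
69^32 ≡ 236^2 = 55696 ≡ 19
69^64 ≡ 19^2 = 361 ≡ 84
69^128 ≡ 84^2 = 7056 ≡ 131
244 = 128 + 64 + 32 + 16 + 4, so 69^244 ≡ 131·84·19·236·211 ≡ 175 (mod 277)
R · y^e mod p:
1^2 = 1
1^4 ≡ 1^2 = 1
1^8 ≡ 1^2 = 1
1^16 ≡ 1^2 = 1
1^32 ≡ 1^2 = 1
54 = 32 + 16 + 4 + 2, so 1^54 ≡ 1·1·1·1 ≡ 1 (mod 277)
175·1 = 175 ≡ 175 (mod 277)
175 ≡ 175 (mod 277); signature holds.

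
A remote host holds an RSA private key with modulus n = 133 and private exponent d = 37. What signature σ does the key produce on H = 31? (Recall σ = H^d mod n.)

H^2 ≡ 31^2 = 961 ≡ 30
H^4 ≡ 30^2 = 900 ≡ 102
H^8 ≡ 102^2 = 10404 ≡ 30
H^16 ≡ 30^2 = 900 ≡ 102
H^32 ≡ 102^2 = 10404 ≡ 30
37 = 32 + 4 + 1, so H^37 ≡ 30·102·31 ≡ 31 (mod 133)

31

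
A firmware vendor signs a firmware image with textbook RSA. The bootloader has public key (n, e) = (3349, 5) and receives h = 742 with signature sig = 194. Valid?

yes

sig^5 mod 3349 = 742
Since 742 equals the digest 742, verification succeeds.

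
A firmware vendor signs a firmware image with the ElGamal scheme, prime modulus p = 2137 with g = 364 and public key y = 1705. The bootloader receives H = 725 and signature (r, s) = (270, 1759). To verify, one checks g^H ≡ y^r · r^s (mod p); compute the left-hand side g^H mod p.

329

364^2 = 132496 ≡ 2
364^4 ≡ 2^2 = 4
364^8 ≡ 4^2 = 16
364^16 ≡ 16^2 = 256
364^32 ≡ 256^2 = 65536 ≡ 1426
364^64 ≡ 1426^2 = 2033476 ≡ 1189
364^128 ≡ 1189^2 = 1413721 ≡ 1164
364^256 ≡ 1164^2 = 1354896 ≡ 38
364^512 ≡ 38^2 = 1444
725 = 512 + 128 + 64 + 16 + 4 + 1, so 364^725 ≡ 1444·1164·1189·256·4·364 ≡ 329 (mod 2137)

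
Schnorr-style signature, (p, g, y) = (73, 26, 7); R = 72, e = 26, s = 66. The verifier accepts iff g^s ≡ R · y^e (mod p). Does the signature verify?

g^s mod p:
Squares mod 73: 26^1≡26, 26^2≡19, 26^4≡69, 26^8≡16, 26^16≡37, 26^32≡55, 26^64≡32
66 = 64 + 2, so 26^66 ≡ 32·19 ≡ 24 (mod 73)
R · y^e mod p:
Squares mod 73: 7^1≡7, 7^2≡49, 7^4≡65, 7^8≡64, 7^16≡8
26 = 16 + 8 + 2, so 7^26 ≡ 8·64·49 ≡ 49 (mod 73)
72·49 = 3528 ≡ 24 (mod 73)
24 ≡ 24 (mod 73); signature holds.

verifies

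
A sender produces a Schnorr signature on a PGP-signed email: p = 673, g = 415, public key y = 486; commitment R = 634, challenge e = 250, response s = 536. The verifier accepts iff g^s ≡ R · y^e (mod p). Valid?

yes

g^s mod p:
415^2 = 172225 ≡ 610
415^4 ≡ 610^2 = 372100 ≡ 604
415^8 ≡ 604^2 = 364816 ≡ 50
415^16 ≡ 50^2 = 2500 ≡ 481
415^32 ≡ 481^2 = 231361 ≡ 522
415^64 ≡ 522^2 = 272484 ≡ 592
415^128 ≡ 592^2 = 350464 ≡ 504
415^256 ≡ 504^2 = 254016 ≡ 295
415^512 ≡ 295^2 = 87025 ≡ 208
536 = 512 + 16 + 8, so 415^536 ≡ 208·481·50 ≡ 664 (mod 673)
R · y^e mod p:
486^2 = 236196 ≡ 646
486^4 ≡ 646^2 = 417316 ≡ 56
486^8 ≡ 56^2 = 3136 ≡ 444
486^16 ≡ 444^2 = 197136 ≡ 620
486^32 ≡ 620^2 = 384400 ≡ 117
486^64 ≡ 117^2 = 13689 ≡ 229
486^128 ≡ 229^2 = 52441 ≡ 620
250 = 128 + 64 + 32 + 16 + 8 + 2, so 486^250 ≡ 620·229·117·620·444·646 ≡ 52 (mod 673)
634·52 = 32968 ≡ 664 (mod 673)
664 ≡ 664 (mod 673); signature holds.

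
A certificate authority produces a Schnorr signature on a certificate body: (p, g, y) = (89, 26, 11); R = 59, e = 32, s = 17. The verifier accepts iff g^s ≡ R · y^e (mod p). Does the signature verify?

g^s mod p:
26^17 mod 89 = 62
R · y^e mod p:
11^32 mod 89 = 8
59·8 = 472 ≡ 27 (mod 89)
62 ≠ 27; the check fails.

does not verify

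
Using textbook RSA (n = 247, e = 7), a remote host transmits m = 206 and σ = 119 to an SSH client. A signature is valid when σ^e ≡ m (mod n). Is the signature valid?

σ^2 ≡ 119^2 = 14161 ≡ 82
σ^4 ≡ 82^2 = 6724 ≡ 55
7 = 4 + 2 + 1, so σ^7 ≡ 55·82·119 ≡ 206 (mod 247)
Since 206 equals the digest 206, verification succeeds.

valid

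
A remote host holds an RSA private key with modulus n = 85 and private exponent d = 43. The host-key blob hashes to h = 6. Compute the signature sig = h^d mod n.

56

Squares mod 85: h^1≡6, h^2≡36, h^4≡21, h^8≡16, h^16≡1, h^32≡1
43 = 32 + 8 + 2 + 1, so h^43 ≡ 1·16·36·6 ≡ 56 (mod 85)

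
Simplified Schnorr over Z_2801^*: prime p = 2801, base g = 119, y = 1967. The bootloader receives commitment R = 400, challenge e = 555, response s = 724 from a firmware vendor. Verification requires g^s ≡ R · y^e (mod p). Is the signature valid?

valid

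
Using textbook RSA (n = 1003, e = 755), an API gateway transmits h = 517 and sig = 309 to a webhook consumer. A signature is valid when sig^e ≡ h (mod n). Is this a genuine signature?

sig^2 ≡ 309^2 = 95481 ≡ 196
sig^4 ≡ 196^2 = 38416 ≡ 302
sig^8 ≡ 302^2 = 91204 ≡ 934
sig^16 ≡ 934^2 = 872356 ≡ 749
sig^32 ≡ 749^2 = 561001 ≡ 324
sig^64 ≡ 324^2 = 104976 ≡ 664
sig^128 ≡ 664^2 = 440896 ≡ 579
sig^256 ≡ 579^2 = 335241 ≡ 239
sig^512 ≡ 239^2 = 57121 ≡ 953
755 = 512 + 128 + 64 + 32 + 16 + 2 + 1, so sig^755 ≡ 953·579·664·324·749·196·309 ≡ 486 (mod 1003)
The recovered value 486 does not match the digest 517.

forged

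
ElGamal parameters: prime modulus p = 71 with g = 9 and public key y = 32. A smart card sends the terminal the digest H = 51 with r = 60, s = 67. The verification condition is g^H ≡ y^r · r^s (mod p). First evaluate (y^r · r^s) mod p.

50

32^2 = 1024 ≡ 30
32^4 ≡ 30^2 = 900 ≡ 48
32^8 ≡ 48^2 = 2304 ≡ 32
32^16 ≡ 32^2 = 1024 ≡ 30
32^32 ≡ 30^2 = 900 ≡ 48
60 = 32 + 16 + 8 + 4, so 32^60 ≡ 48·30·32·48 ≡ 48 (mod 71)
60^2 = 3600 ≡ 50
60^4 ≡ 50^2 = 2500 ≡ 15
60^8 ≡ 15^2 = 225 ≡ 12
60^16 ≡ 12^2 = 144 ≡ 2
60^32 ≡ 2^2 = 4
60^64 ≡ 4^2 = 16
67 = 64 + 2 + 1, so 60^67 ≡ 16·50·60 ≡ 4 (mod 71)
y^r · r^s ≡ 48·4 = 192 ≡ 50 (mod 71)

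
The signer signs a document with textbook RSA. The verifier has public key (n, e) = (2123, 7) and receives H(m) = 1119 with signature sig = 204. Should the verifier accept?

accept

sig^2 ≡ 204^2 = 41616 ≡ 1279
sig^4 ≡ 1279^2 = 1635841 ≡ 1131
7 = 4 + 2 + 1, so sig^7 ≡ 1131·1279·204 ≡ 1119 (mod 2123)
sig^7 mod 2123 = 1119 matches H(m).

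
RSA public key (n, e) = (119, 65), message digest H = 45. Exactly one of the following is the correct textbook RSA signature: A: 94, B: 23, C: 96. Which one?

C

Candidate A: Squares mod 119: 94^1≡94, 94^2≡30, 94^4≡67, 94^8≡86, 94^16≡18, 94^32≡86, 94^64≡18; 65 = 64 + 1, so 94^65 ≡ 18·94 ≡ 26 (mod 119)
Candidate B: Squares mod 119: 23^1≡23, 23^2≡53, 23^4≡72, 23^8≡67, 23^16≡86, 23^32≡18, 23^64≡86; 65 = 64 + 1, so 23^65 ≡ 86·23 ≡ 74 (mod 119)
Candidate C: Squares mod 119: 96^1≡96, 96^2≡53, 96^4≡72, 96^8≡67, 96^16≡86, 96^32≡18, 96^64≡86; 65 = 64 + 1, so 96^65 ≡ 86·96 ≡ 45 (mod 119)
  → matches H = 45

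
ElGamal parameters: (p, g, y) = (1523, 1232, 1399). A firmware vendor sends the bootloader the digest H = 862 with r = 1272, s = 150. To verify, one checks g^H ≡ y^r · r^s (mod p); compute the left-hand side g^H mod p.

1232^2 = 1517824 ≡ 916
1232^4 ≡ 916^2 = 839056 ≡ 1406
1232^8 ≡ 1406^2 = 1976836 ≡ 1505
1232^16 ≡ 1505^2 = 2265025 ≡ 324
1232^32 ≡ 324^2 = 104976 ≡ 1412
1232^64 ≡ 1412^2 = 1993744 ≡ 137
1232^128 ≡ 137^2 = 18769 ≡ 493
1232^256 ≡ 493^2 = 243049 ≡ 892
1232^512 ≡ 892^2 = 795664 ≡ 658
862 = 512 + 256 + 64 + 16 + 8 + 4 + 2, so 1232^862 ≡ 658·892·137·324·1505·1406·916 ≡ 259 (mod 1523)

259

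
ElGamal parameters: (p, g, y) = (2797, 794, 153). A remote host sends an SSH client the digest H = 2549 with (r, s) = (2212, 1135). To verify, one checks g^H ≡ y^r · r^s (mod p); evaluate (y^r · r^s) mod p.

153^2 = 23409 ≡ 1033
153^4 ≡ 1033^2 = 1067089 ≡ 1432
153^8 ≡ 1432^2 = 2050624 ≡ 423
153^16 ≡ 423^2 = 178929 ≡ 2718
153^32 ≡ 2718^2 = 7387524 ≡ 647
153^64 ≡ 647^2 = 418609 ≡ 1856
153^128 ≡ 1856^2 = 3444736 ≡ 1629
153^256 ≡ 1629^2 = 2653641 ≡ 2085
153^512 ≡ 2085^2 = 4347225 ≡ 687
153^1024 ≡ 687^2 = 471969 ≡ 2073
153^2048 ≡ 2073^2 = 4297329 ≡ 1137
2212 = 2048 + 128 + 32 + 4, so 153^2212 ≡ 1137·1629·647·1432 ≡ 840 (mod 2797)
2212^2 = 4892944 ≡ 991
2212^4 ≡ 991^2 = 982081 ≡ 334
2212^8 ≡ 334^2 = 111556 ≡ 2473
2212^16 ≡ 2473^2 = 6115729 ≡ 1487
2212^32 ≡ 1487^2 = 2211169 ≡ 1539
2212^64 ≡ 1539^2 = 2368521 ≡ 2259
2212^128 ≡ 2259^2 = 5103081 ≡ 1353
2212^256 ≡ 1353^2 = 1830609 ≡ 1371
2212^512 ≡ 1371^2 = 1879641 ≡ 57
2212^1024 ≡ 57^2 = 3249 ≡ 452
1135 = 1024 + 64 + 32 + 8 + 4 + 2 + 1, so 2212^1135 ≡ 452·2259·1539·2473·334·991·2212 ≡ 2133 (mod 2797)
y^r · r^s ≡ 840·2133 = 1791720 ≡ 1640 (mod 2797)

1640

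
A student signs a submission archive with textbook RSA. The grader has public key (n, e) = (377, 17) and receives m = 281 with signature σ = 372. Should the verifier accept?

accept

σ^2 ≡ 372^2 = 138384 ≡ 25
σ^4 ≡ 25^2 = 625 ≡ 248
σ^8 ≡ 248^2 = 61504 ≡ 53
σ^16 ≡ 53^2 = 2809 ≡ 170
17 = 16 + 1, so σ^17 ≡ 170·372 ≡ 281 (mod 377)
Since 281 equals the digest 281, verification succeeds.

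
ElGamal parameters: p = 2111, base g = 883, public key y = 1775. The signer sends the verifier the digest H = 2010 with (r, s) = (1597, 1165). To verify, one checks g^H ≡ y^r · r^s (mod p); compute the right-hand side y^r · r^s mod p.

271

1775^2 = 3150625 ≡ 1013
1775^4 ≡ 1013^2 = 1026169 ≡ 223
1775^8 ≡ 223^2 = 49729 ≡ 1176
1775^16 ≡ 1176^2 = 1382976 ≡ 271
1775^32 ≡ 271^2 = 73441 ≡ 1667
1775^64 ≡ 1667^2 = 2778889 ≡ 813
1775^128 ≡ 813^2 = 660969 ≡ 226
1775^256 ≡ 226^2 = 51076 ≡ 412
1775^512 ≡ 412^2 = 169744 ≡ 864
1775^1024 ≡ 864^2 = 746496 ≡ 1313
1597 = 1024 + 512 + 32 + 16 + 8 + 4 + 1, so 1775^1597 ≡ 1313·864·1667·271·1176·223·1775 ≡ 1526 (mod 2111)
1597^2 = 2550409 ≡ 321
1597^4 ≡ 321^2 = 103041 ≡ 1713
1597^8 ≡ 1713^2 = 2934369 ≡ 79
1597^16 ≡ 79^2 = 6241 ≡ 2019
1597^32 ≡ 2019^2 = 4076361 ≡ 20
1597^64 ≡ 20^2 = 400
1597^128 ≡ 400^2 = 160000 ≡ 1675
1597^256 ≡ 1675^2 = 2805625 ≡ 106
1597^512 ≡ 106^2 = 11236 ≡ 681
1597^1024 ≡ 681^2 = 463761 ≡ 1452
1165 = 1024 + 128 + 8 + 4 + 1, so 1597^1165 ≡ 1452·1675·79·1713·1597 ≡ 364 (mod 2111)
y^r · r^s ≡ 1526·364 = 555464 ≡ 271 (mod 2111)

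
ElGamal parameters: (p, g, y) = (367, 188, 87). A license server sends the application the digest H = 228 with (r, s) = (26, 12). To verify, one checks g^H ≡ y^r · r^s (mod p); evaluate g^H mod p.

188^2 = 35344 ≡ 112
188^4 ≡ 112^2 = 12544 ≡ 66
188^8 ≡ 66^2 = 4356 ≡ 319
188^16 ≡ 319^2 = 101761 ≡ 102
188^32 ≡ 102^2 = 10404 ≡ 128
188^64 ≡ 128^2 = 16384 ≡ 236
188^128 ≡ 236^2 = 55696 ≡ 279
228 = 128 + 64 + 32 + 4, so 188^228 ≡ 279·236·128·66 ≡ 323 (mod 367)

323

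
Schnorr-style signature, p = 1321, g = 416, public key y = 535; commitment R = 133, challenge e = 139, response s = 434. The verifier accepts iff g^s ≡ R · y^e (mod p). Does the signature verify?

g^s mod p:
Squares mod 1321: 416^1≡416, 416^2≡5, 416^4≡25, 416^8≡625, 416^16≡930, 416^32≡966, 416^64≡530, 416^128≡848, 416^256≡480
434 = 256 + 128 + 32 + 16 + 2, so 416^434 ≡ 480·848·966·930·5 ≡ 135 (mod 1321)
R · y^e mod p:
Squares mod 1321: 535^1≡535, 535^2≡889, 535^4≡363, 535^8≡990, 535^16≡1239, 535^32≡119, 535^64≡951, 535^128≡837
139 = 128 + 8 + 2 + 1, so 535^139 ≡ 837·990·889·535 ≡ 150 (mod 1321)
133·150 = 19950 ≡ 135 (mod 1321)
135 ≡ 135 (mod 1321); signature holds.

verifies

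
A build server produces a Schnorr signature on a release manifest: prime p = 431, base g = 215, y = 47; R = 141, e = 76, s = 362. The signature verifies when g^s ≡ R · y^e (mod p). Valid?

no

g^s mod p:
215^2 = 46225 ≡ 108
215^4 ≡ 108^2 = 11664 ≡ 27
215^8 ≡ 27^2 = 729 ≡ 298
215^16 ≡ 298^2 = 88804 ≡ 18
215^32 ≡ 18^2 = 324
215^64 ≡ 324^2 = 104976 ≡ 243
215^128 ≡ 243^2 = 59049 ≡ 2
215^256 ≡ 2^2 = 4
362 = 256 + 64 + 32 + 8 + 2, so 215^362 ≡ 4·243·324·298·108 ≡ 220 (mod 431)
R · y^e mod p:
47^2 = 2209 ≡ 54
47^4 ≡ 54^2 = 2916 ≡ 330
47^8 ≡ 330^2 = 108900 ≡ 288
47^16 ≡ 288^2 = 82944 ≡ 192
47^32 ≡ 192^2 = 36864 ≡ 229
47^64 ≡ 229^2 = 52441 ≡ 290
76 = 64 + 8 + 4, so 47^76 ≡ 290·288·330 ≡ 12 (mod 431)
141·12 = 1692 ≡ 399 (mod 431)
220 ≠ 399; the check fails.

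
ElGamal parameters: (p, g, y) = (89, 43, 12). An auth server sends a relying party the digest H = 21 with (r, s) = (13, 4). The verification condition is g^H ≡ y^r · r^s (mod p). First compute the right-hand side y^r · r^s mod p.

Squares mod 89: 12^1≡12, 12^2≡55, 12^4≡88, 12^8≡1
13 = 8 + 4 + 1, so 12^13 ≡ 1·88·12 ≡ 77 (mod 89)
Squares mod 89: 13^1≡13, 13^2≡80, 13^4≡81
13^4 ≡ 81 (mod 89)
y^r · r^s ≡ 77·81 = 6237 ≡ 7 (mod 89)

7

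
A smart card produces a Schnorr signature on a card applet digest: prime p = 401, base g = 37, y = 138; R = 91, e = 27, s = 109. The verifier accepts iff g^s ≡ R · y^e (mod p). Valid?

no

g^s mod p:
Squares mod 401: 37^1≡37, 37^2≡166, 37^4≡288, 37^8≡338, 37^16≡360, 37^32≡77, 37^64≡315
109 = 64 + 32 + 8 + 4 + 1, so 37^109 ≡ 315·77·338·288·37 ≡ 297 (mod 401)
R · y^e mod p:
Squares mod 401: 138^1≡138, 138^2≡197, 138^4≡313, 138^8≡125, 138^16≡387
27 = 16 + 8 + 2 + 1, so 138^27 ≡ 387·125·197·138 ≡ 343 (mod 401)
91·343 = 31213 ≡ 336 (mod 401)
297 ≠ 336; the check fails.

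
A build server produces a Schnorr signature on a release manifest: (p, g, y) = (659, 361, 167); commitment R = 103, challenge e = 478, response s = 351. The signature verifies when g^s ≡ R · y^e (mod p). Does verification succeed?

g^s mod p:
361^2 = 130321 ≡ 498
361^4 ≡ 498^2 = 248004 ≡ 220
361^8 ≡ 220^2 = 48400 ≡ 293
361^16 ≡ 293^2 = 85849 ≡ 179
361^32 ≡ 179^2 = 32041 ≡ 409
361^64 ≡ 409^2 = 167281 ≡ 554
361^128 ≡ 554^2 = 306916 ≡ 481
361^256 ≡ 481^2 = 231361 ≡ 52
351 = 256 + 64 + 16 + 8 + 4 + 2 + 1, so 361^351 ≡ 52·554·179·293·220·498·361 ≡ 59 (mod 659)
R · y^e mod p:
167^2 = 27889 ≡ 211
167^4 ≡ 211^2 = 44521 ≡ 368
167^8 ≡ 368^2 = 135424 ≡ 329
167^16 ≡ 329^2 = 108241 ≡ 165
167^32 ≡ 165^2 = 27225 ≡ 206
167^64 ≡ 206^2 = 42436 ≡ 260
167^128 ≡ 260^2 = 67600 ≡ 382
167^256 ≡ 382^2 = 145924 ≡ 285
478 = 256 + 128 + 64 + 16 + 8 + 4 + 2, so 167^478 ≡ 285·382·260·165·329·368·211 ≡ 653 (mod 659)
103·653 = 67259 ≡ 41 (mod 659)
59 ≠ 41; the check fails.

fails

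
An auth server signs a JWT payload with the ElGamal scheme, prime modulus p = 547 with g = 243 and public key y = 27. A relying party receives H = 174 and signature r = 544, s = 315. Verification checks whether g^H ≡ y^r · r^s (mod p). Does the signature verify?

does not verify

Left side g^H mod p:
243^2 = 59049 ≡ 520
243^4 ≡ 520^2 = 270400 ≡ 182
243^8 ≡ 182^2 = 33124 ≡ 304
243^16 ≡ 304^2 = 92416 ≡ 520
243^32 ≡ 520^2 = 270400 ≡ 182
243^64 ≡ 182^2 = 33124 ≡ 304
243^128 ≡ 304^2 = 92416 ≡ 520
174 = 128 + 32 + 8 + 4 + 2, so 243^174 ≡ 520·182·304·182·520 ≡ 9 (mod 547)
Right side y^r · r^s mod p:
27^2 = 729 ≡ 182
27^4 ≡ 182^2 = 33124 ≡ 304
27^8 ≡ 304^2 = 92416 ≡ 520
27^16 ≡ 520^2 = 270400 ≡ 182
27^32 ≡ 182^2 = 33124 ≡ 304
27^64 ≡ 304^2 = 92416 ≡ 520
27^128 ≡ 520^2 = 270400 ≡ 182
27^256 ≡ 182^2 = 33124 ≡ 304
27^512 ≡ 304^2 = 92416 ≡ 520
544 = 512 + 32, so 27^544 ≡ 520·304 ≡ 544 (mod 547)
544^2 = 295936 ≡ 9
544^4 ≡ 9^2 = 81
544^8 ≡ 81^2 = 6561 ≡ 544
544^16 ≡ 544^2 = 295936 ≡ 9
544^32 ≡ 9^2 = 81
544^64 ≡ 81^2 = 6561 ≡ 544
544^128 ≡ 544^2 = 295936 ≡ 9
544^256 ≡ 9^2 = 81
315 = 256 + 32 + 16 + 8 + 2 + 1, so 544^315 ≡ 81·81·9·544·9·544 ≡ 1 (mod 547)
544·1 = 544 ≡ 544 (mod 547)
9 ≠ 544, so verification fails.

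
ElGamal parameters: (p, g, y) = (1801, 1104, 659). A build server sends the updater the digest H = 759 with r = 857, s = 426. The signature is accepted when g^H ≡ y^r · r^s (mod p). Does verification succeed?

Left side g^H mod p:
1104^2 = 1218816 ≡ 1340
1104^4 ≡ 1340^2 = 1795600 ≡ 3
1104^8 ≡ 3^2 = 9
1104^16 ≡ 9^2 = 81
1104^32 ≡ 81^2 = 6561 ≡ 1158
1104^64 ≡ 1158^2 = 1340964 ≡ 1020
1104^128 ≡ 1020^2 = 1040400 ≡ 1223
1104^256 ≡ 1223^2 = 1495729 ≡ 899
1104^512 ≡ 899^2 = 808201 ≡ 1353
759 = 512 + 128 + 64 + 32 + 16 + 4 + 2 + 1, so 1104^759 ≡ 1353·1223·1020·1158·81·3·1340·1104 ≡ 583 (mod 1801)
Right side y^r · r^s mod p:
659^2 = 434281 ≡ 240
659^4 ≡ 240^2 = 57600 ≡ 1769
659^8 ≡ 1769^2 = 3129361 ≡ 1024
659^16 ≡ 1024^2 = 1048576 ≡ 394
659^32 ≡ 394^2 = 155236 ≡ 350
659^64 ≡ 350^2 = 122500 ≡ 32
659^128 ≡ 32^2 = 1024
659^256 ≡ 1024^2 = 1048576 ≡ 394
659^512 ≡ 394^2 = 155236 ≡ 350
857 = 512 + 256 + 64 + 16 + 8 + 1, so 659^857 ≡ 350·394·32·394·1024·659 ≡ 302 (mod 1801)
857^2 = 734449 ≡ 1442
857^4 ≡ 1442^2 = 2079364 ≡ 1010
857^8 ≡ 1010^2 = 1020100 ≡ 734
857^16 ≡ 734^2 = 538756 ≡ 257
857^32 ≡ 257^2 = 66049 ≡ 1213
857^64 ≡ 1213^2 = 1471369 ≡ 1753
857^128 ≡ 1753^2 = 3073009 ≡ 503
857^256 ≡ 503^2 = 253009 ≡ 869
426 = 256 + 128 + 32 + 8 + 2, so 857^426 ≡ 869·503·1213·734·1442 ≡ 318 (mod 1801)
302·318 = 96036 ≡ 583 (mod 1801)
583 ≡ 583 (mod 1801), so the signature is genuine.

passes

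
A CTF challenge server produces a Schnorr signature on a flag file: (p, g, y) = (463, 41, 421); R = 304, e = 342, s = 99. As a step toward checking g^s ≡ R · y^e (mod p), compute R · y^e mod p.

421^342 mod 463 = 66
R · y^e ≡ 304·66 = 20064 ≡ 155 (mod 463)

155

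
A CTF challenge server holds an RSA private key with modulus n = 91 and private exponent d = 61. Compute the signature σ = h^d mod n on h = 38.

Squares mod 91: h^1≡38, h^2≡79, h^4≡53, h^8≡79, h^16≡53, h^32≡79
61 = 32 + 16 + 8 + 4 + 1, so h^61 ≡ 79·53·79·53·38 ≡ 38 (mod 91)

38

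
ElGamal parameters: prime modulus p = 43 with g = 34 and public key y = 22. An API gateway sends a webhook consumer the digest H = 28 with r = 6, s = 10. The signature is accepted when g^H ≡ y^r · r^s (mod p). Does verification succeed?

Left side g^H mod p:
34^2 = 1156 ≡ 38
34^4 ≡ 38^2 = 1444 ≡ 25
34^8 ≡ 25^2 = 625 ≡ 23
34^16 ≡ 23^2 = 529 ≡ 13
28 = 16 + 8 + 4, so 34^28 ≡ 13·23·25 ≡ 36 (mod 43)
Right side y^r · r^s mod p:
22^2 = 484 ≡ 11
22^4 ≡ 11^2 = 121 ≡ 35
6 = 4 + 2, so 22^6 ≡ 35·11 ≡ 41 (mod 43)
6^2 = 36
6^4 ≡ 36^2 = 1296 ≡ 6
6^8 ≡ 6^2 = 36
10 = 8 + 2, so 6^10 ≡ 36·36 ≡ 6 (mod 43)
41·6 = 246 ≡ 31 (mod 43)
36 ≠ 31, so verification fails.

fails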